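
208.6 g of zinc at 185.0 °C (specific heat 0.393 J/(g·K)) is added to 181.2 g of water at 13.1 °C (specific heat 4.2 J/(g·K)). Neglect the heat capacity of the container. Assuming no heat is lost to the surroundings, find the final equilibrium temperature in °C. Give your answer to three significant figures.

Heat lost by zinc = heat gained by water.
(208.6)(0.393)(185.0 − T) = (181.2)(4.2)(T − 13.1)
81.9798 (185.0 − T) = 761.04 (T − 13.1)
15166 − 81.9798 T = 761.04 T − 9969.6
25135.6 = 843.0198 T
T = 29.82 °C

T_f = 29.8 °C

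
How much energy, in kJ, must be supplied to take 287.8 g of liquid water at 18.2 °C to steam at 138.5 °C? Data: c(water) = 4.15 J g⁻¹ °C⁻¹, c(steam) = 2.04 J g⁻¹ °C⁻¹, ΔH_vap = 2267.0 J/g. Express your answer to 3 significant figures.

q1 (heat water 18.2→100.0 °C): 287.8 × 4.15 × 81.8 = 97699 J
q2 (vaporize at 100 °C): 287.8 × 2267.0 = 652443 J
q3 (heat steam 100.0→138.5 °C): 287.8 × 2.04 × 38.5 = 22604 J
Total: 97699 + 652443 + 22604 = 772746 J = 773 kJ

q = 773 kJ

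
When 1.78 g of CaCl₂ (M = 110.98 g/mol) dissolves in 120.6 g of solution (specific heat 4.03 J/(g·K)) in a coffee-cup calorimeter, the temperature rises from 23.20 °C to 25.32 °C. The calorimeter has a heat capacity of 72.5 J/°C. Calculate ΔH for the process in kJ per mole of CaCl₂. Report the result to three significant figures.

|ΔT| = |25.32 − 23.20| = 2.12 °C
|q_surr| = (120.6 × 4.03 + 72.5) × 2.12 = 558.518 × 2.12 = 1184 J
n(CaCl₂) = 1.78 / 110.98 = 0.01604 mol
Temperature rose, so q_rxn = −|q_surr| = -1.184 kJ
ΔH = q_rxn / n = -73.82 kJ/mol

ΔH = -73.8 kJ/mol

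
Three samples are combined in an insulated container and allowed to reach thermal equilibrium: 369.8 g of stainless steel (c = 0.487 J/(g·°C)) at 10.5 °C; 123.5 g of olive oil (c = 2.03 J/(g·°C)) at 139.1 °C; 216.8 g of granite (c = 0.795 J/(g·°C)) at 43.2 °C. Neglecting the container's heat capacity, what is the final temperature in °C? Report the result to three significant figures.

Σ mᵢcᵢ(T − Tᵢ) = 0  ⇒  T = Σ mᵢcᵢTᵢ / Σ mᵢcᵢ
Σ mᵢcᵢ = 369.8×0.487 + 123.5×2.03 + 216.8×0.795 = 603.1536
Σ mᵢcᵢTᵢ = 180.0926×10.5 + 250.705×139.1 + 172.356×43.2 = 44210
T = 44210 / 603.1536 = 73.30 °C

T_f = 73.3 °C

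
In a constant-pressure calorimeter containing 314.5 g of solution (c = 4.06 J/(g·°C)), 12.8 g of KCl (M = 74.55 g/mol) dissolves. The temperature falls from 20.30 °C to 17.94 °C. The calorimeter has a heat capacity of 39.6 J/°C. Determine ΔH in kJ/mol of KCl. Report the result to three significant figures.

|ΔT| = |17.94 − 20.30| = 2.36 °C
|q_surr| = (314.5 × 4.06 + 39.6) × 2.36 = 1316.47 × 2.36 = 3107 J
n(KCl) = 12.8 / 74.55 = 0.1717 mol
Temperature fell, so q_rxn = +|q_surr| = 3.107 kJ
ΔH = q_rxn / n = 18.10 kJ/mol

ΔH = 18.1 kJ/mol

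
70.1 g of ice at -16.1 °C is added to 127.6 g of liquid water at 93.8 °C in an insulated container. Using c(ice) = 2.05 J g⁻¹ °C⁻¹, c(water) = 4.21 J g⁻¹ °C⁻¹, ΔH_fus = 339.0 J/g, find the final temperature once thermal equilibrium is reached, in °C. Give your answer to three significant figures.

T_f = 29.2 °C

Heat to bring ice to 0 °C and melt it: q₁ = 70.1×2.05×16.1 + 70.1×339.0 = 26078 J
Heat the water can supply cooling to 0 °C: 127.6×4.21×93.8 = 50389.0 J > q₁, so all ice melts.
Energy balance: 127.6×4.21×(93.8 − T) = 26078 + 70.1×4.21×(T − 0)
537.196(93.8 − T) = 26078 + 295.121 T
50389.0 − 26078 = 832.317 T
T = 24311.0 / 832.317 = 29.21 °C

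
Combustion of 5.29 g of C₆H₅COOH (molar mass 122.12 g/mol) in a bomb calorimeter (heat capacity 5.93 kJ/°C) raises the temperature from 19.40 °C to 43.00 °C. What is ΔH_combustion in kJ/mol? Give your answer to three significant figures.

ΔH = -3230 kJ/mol

ΔT = 43.00 − 19.40 = 23.60 °C
q_cal = C_cal × ΔT = 5.93 × 23.60 = 139.948 kJ
n = 5.29 / 122.12 = 0.04332 mol
q_rxn = −q_cal = -139.948 kJ
ΔH = -139.948 / 0.04332 = -3231 kJ/mol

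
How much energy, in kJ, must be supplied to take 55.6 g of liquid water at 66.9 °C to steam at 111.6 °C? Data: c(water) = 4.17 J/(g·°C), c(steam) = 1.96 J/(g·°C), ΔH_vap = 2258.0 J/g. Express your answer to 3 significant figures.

q = 134 kJ

q1 (heat water 66.9→100.0 °C): 55.6 × 4.17 × 33.1 = 7674 J
q2 (vaporize at 100 °C): 55.6 × 2258.0 = 125545 J
q3 (heat steam 100.0→111.6 °C): 55.6 × 1.96 × 11.6 = 1264 J
Total: 7674 + 125545 + 1264 = 134483 J = 134 kJ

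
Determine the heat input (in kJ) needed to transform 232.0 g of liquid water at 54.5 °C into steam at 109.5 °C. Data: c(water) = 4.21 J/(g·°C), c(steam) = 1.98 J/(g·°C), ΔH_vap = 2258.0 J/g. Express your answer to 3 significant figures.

q = 573 kJ

q1 (heat water 54.5→100.0 °C): 232.0 × 4.21 × 45.5 = 44441 J
q2 (vaporize at 100 °C): 232.0 × 2258.0 = 523856 J
q3 (heat steam 100.0→109.5 °C): 232.0 × 1.98 × 9.5 = 4364 J
Total: 44441 + 523856 + 4364 = 572661 J = 573 kJ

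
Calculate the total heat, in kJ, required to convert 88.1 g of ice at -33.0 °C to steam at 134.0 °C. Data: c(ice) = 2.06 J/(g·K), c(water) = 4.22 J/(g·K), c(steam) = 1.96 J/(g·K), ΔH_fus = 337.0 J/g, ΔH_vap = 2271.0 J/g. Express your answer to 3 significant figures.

q = 279 kJ

q1 (heat ice -33.0→0.0 °C): 88.1 × 2.06 × 33.0 = 5989 J
q2 (melt at 0 °C): 88.1 × 337.0 = 29690 J
q3 (heat water 0.0→100.0 °C): 88.1 × 4.22 × 100.0 = 37178 J
q4 (vaporize at 100 °C): 88.1 × 2271.0 = 200075 J
q5 (heat steam 100.0→134.0 °C): 88.1 × 1.96 × 34.0 = 5871 J
Total: 5989 + 29690 + 37178 + 200075 + 5871 = 278803 J = 279 kJ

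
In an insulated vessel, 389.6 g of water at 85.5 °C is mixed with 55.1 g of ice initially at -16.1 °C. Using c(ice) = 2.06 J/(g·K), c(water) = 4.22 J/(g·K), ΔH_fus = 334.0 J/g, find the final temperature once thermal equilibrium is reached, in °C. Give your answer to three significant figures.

T_f = 64.1 °C

Heat to bring ice to 0 °C and melt it: q₁ = 55.1×2.06×16.1 + 55.1×334.0 = 20231 J
Heat the water can supply cooling to 0 °C: 389.6×4.22×85.5 = 140572 J > q₁, so all ice melts.
Energy balance: 389.6×4.22×(85.5 − T) = 20231 + 55.1×4.22×(T − 0)
1644.112(85.5 − T) = 20231 + 232.522 T
140572 − 20231 = 1876.634 T
T = 120341 / 1876.634 = 64.13 °C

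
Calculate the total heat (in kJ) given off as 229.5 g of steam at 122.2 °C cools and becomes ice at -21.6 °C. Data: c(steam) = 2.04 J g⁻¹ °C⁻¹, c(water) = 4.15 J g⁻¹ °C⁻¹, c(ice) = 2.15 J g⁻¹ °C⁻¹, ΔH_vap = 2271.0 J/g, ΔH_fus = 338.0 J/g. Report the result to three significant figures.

q1 (cool steam 122.2→100 °C): 229.5 × 2.04 × 22.2 = 10394 J
q2 (condense at 100 °C): 229.5 × 2271.0 = 521195 J
q3 (cool water 100→0 °C): 229.5 × 4.15 × 100.0 = 95243 J
q4 (freeze at 0 °C): 229.5 × 338.0 = 77571 J
q5 (cool ice 0→-21.6 °C): 229.5 × 2.15 × 21.6 = 10658 J
Total: 10394 + 521195 + 95243 + 77571 + 10658 = 715061 J = 715 kJ

q = 715 kJ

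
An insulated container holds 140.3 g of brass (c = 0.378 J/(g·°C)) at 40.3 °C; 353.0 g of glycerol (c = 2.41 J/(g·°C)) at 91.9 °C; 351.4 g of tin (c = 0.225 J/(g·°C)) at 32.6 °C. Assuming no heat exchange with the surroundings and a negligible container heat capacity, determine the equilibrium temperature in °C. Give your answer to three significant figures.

T_f = 84.3 °C

Σ mᵢcᵢ(T − Tᵢ) = 0  ⇒  T = Σ mᵢcᵢTᵢ / Σ mᵢcᵢ
Σ mᵢcᵢ = 140.3×0.378 + 353.0×2.41 + 351.4×0.225 = 982.8284
Σ mᵢcᵢTᵢ = 53.0334×40.3 + 850.73×91.9 + 79.065×32.6 = 82897
T = 82897 / 982.8284 = 84.345 °C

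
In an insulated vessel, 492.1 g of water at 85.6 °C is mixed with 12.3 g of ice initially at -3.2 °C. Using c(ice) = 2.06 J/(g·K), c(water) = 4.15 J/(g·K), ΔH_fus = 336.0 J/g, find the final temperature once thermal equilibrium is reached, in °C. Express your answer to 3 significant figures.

T_f = 81.5 °C

Heat to bring ice to 0 °C and melt it: q₁ = 12.3×2.06×3.2 + 12.3×336.0 = 4213.9 J
Heat the water can supply cooling to 0 °C: 492.1×4.15×85.6 = 174814 J > q₁, so all ice melts.
Energy balance: 492.1×4.15×(85.6 − T) = 4213.9 + 12.3×4.15×(T − 0)
2042.215(85.6 − T) = 4213.9 + 51.045 T
174814 − 4213.9 = 2093.260 T
T = 170600.1 / 2093.260 = 81.50 °C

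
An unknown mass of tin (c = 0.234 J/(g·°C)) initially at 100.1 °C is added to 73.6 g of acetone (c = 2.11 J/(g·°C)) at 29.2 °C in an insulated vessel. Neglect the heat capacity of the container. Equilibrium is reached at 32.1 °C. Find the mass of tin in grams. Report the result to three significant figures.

q_gained = (73.6 × 2.11) × (32.1 − 29.2) = 450.4 J
q_lost = m × 0.234 × (100.1 − 32.1) = 15.912 m
m = 450.4 / 15.912 = 28.3 g

m = 28.3 g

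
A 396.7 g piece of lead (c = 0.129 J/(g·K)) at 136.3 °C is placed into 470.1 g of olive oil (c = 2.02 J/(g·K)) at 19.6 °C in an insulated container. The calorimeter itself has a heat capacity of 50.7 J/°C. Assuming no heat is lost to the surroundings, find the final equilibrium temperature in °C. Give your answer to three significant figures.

T_f = 25.3 °C

Heat lost by lead = heat gained by olive oil + calorimeter.
(396.7)(0.129)(136.3 − T) = [(470.1)(2.02) + 50.7](T − 19.6)
51.1743 (136.3 − T) = 1000.302 (T − 19.6)
6975.1 − 51.1743 T = 1000.302 T − 19606
26581.1 = 1051.4763 T
T = 25.28 °C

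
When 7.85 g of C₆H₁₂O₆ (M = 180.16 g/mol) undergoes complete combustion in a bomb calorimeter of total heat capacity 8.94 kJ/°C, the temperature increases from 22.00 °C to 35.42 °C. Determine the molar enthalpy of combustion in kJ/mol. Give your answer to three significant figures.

ΔT = 35.42 − 22.00 = 13.42 °C
q_cal = C_cal × ΔT = 8.94 × 13.42 = 119.9748 kJ
n = 7.85 / 180.16 = 0.04357 mol
q_rxn = −q_cal = -119.9748 kJ
ΔH = -119.9748 / 0.04357 = -2754 kJ/mol

ΔH = -2750 kJ/mol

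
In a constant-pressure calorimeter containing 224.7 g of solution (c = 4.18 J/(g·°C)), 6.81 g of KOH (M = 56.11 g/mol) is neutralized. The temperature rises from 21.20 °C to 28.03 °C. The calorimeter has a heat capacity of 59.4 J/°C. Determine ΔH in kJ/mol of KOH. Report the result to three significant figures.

ΔH = -56.2 kJ/mol

|ΔT| = |28.03 − 21.20| = 6.83 °C
|q_surr| = (224.7 × 4.18 + 59.4) × 6.83 = 998.646 × 6.83 = 6821 J
n(KOH) = 6.81 / 56.11 = 0.1214 mol
Temperature rose, so q_rxn = −|q_surr| = -6.821 kJ
ΔH = q_rxn / n = -56.19 kJ/mol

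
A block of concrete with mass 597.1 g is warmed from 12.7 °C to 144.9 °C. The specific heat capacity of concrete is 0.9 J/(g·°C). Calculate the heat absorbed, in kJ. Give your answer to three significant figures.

q = 71.0 kJ

q = m c ΔT = 597.1 × 0.9 × (144.9 − 12.7)
q = 597.1 × 0.9 × 132.2 = 71040 J = 71.0 kJ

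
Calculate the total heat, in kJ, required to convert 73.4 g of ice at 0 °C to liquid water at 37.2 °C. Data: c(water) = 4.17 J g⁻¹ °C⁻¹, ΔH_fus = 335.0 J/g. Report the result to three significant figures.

q1 (melt at 0 °C): 73.4 × 335.0 = 24589 J
q2 (heat water 0.0→37.2 °C): 73.4 × 4.17 × 37.2 = 11386 J
Total: 24589 + 11386 = 35975 J = 36.0 kJ

q = 36.0 kJ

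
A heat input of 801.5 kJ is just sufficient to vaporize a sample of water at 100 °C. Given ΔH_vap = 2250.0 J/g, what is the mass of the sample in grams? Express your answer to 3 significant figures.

m = 356 g

m = q / ΔH_vap = 801500 J / 2250.0 J/g = 356 g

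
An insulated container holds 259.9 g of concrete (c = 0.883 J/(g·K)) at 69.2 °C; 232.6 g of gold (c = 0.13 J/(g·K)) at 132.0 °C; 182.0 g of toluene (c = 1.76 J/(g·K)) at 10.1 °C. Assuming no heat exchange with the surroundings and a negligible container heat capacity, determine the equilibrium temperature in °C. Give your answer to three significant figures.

T_f = 39.8 °C

Σ mᵢcᵢ(T − Tᵢ) = 0  ⇒  T = Σ mᵢcᵢTᵢ / Σ mᵢcᵢ
Σ mᵢcᵢ = 259.9×0.883 + 232.6×0.13 + 182.0×1.76 = 580.0497
Σ mᵢcᵢTᵢ = 229.4917×69.2 + 30.238×132.0 + 320.32×10.1 = 23107
T = 23107 / 580.0497 = 39.84 °C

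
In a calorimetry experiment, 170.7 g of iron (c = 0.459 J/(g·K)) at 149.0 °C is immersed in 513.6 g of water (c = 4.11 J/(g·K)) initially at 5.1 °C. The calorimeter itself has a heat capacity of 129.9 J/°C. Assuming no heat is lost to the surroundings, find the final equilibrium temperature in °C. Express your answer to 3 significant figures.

Heat lost by iron = heat gained by water + calorimeter.
(170.7)(0.459)(149.0 − T) = [(513.6)(4.11) + 129.9](T − 5.1)
78.3513 (149.0 − T) = 2240.796 (T − 5.1)
11674 − 78.3513 T = 2240.796 T − 11428
23102 = 2319.1473 T
T = 9.961 °C

T_f = 9.96 °C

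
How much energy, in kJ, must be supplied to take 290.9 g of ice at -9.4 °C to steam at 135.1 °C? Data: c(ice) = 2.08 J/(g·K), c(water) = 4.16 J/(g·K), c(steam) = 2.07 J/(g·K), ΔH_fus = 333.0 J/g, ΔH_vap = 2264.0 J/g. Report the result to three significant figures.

q = 903 kJ

q1 (heat ice -9.4→0.0 °C): 290.9 × 2.08 × 9.4 = 5688 J
q2 (melt at 0 °C): 290.9 × 333.0 = 96870 J
q3 (heat water 0.0→100.0 °C): 290.9 × 4.16 × 100.0 = 121014 J
q4 (vaporize at 100 °C): 290.9 × 2264.0 = 658598 J
q5 (heat steam 100.0→135.1 °C): 290.9 × 2.07 × 35.1 = 21136 J
Total: 5688 + 96870 + 121014 + 658598 + 21136 = 903306 J = 903 kJ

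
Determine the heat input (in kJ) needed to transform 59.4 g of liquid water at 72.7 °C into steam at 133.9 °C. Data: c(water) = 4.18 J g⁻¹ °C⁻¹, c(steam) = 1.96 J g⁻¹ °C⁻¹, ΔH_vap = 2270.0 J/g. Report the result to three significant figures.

q = 146 kJ

q1 (heat water 72.7→100.0 °C): 59.4 × 4.18 × 27.3 = 6778 J
q2 (vaporize at 100 °C): 59.4 × 2270.0 = 134838 J
q3 (heat steam 100.0→133.9 °C): 59.4 × 1.96 × 33.9 = 3947 J
Total: 6778 + 134838 + 3947 = 145563 J = 146 kJ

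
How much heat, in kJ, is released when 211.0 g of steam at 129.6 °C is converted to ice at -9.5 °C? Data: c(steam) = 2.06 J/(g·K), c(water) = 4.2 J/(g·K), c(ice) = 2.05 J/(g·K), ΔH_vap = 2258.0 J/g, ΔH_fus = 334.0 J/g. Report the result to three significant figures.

q = 653 kJ

q1 (cool steam 129.6→100 °C): 211.0 × 2.06 × 29.6 = 12866 J
q2 (condense at 100 °C): 211.0 × 2258.0 = 476438 J
q3 (cool water 100→0 °C): 211.0 × 4.2 × 100.0 = 88620 J
q4 (freeze at 0 °C): 211.0 × 334.0 = 70474 J
q5 (cool ice 0→-9.5 °C): 211.0 × 2.05 × 9.5 = 4109 J
Total: 12866 + 476438 + 88620 + 70474 + 4109 = 652507 J = 653 kJ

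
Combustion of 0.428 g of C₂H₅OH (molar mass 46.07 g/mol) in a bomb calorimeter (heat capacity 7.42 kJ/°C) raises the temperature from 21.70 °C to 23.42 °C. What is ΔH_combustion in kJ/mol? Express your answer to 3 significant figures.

ΔH = -1370 kJ/mol

ΔT = 23.42 − 21.70 = 1.72 °C
q_cal = C_cal × ΔT = 7.42 × 1.72 = 12.7624 kJ
n = 0.428 / 46.07 = 0.009290 mol
q_rxn = −q_cal = -12.7624 kJ
ΔH = -12.7624 / 0.009290 = -1374 kJ/mol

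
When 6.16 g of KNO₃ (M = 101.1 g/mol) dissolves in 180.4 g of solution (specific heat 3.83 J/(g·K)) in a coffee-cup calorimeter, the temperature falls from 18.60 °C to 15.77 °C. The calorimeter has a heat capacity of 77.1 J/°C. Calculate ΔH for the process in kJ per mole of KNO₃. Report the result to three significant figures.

ΔH = 35.7 kJ/mol

|ΔT| = |15.77 − 18.60| = 2.83 °C
|q_surr| = (180.4 × 3.83 + 77.1) × 2.83 = 768.032 × 2.83 = 2174 J
n(KNO₃) = 6.16 / 101.1 = 0.06093 mol
Temperature fell, so q_rxn = +|q_surr| = 2.174 kJ
ΔH = q_rxn / n = 35.68 kJ/mol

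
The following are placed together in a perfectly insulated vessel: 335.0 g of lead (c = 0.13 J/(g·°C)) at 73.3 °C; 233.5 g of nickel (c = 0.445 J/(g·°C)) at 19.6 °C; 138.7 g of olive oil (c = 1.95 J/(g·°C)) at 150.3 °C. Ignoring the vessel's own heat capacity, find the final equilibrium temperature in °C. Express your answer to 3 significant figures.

Σ mᵢcᵢ(T − Tᵢ) = 0  ⇒  T = Σ mᵢcᵢTᵢ / Σ mᵢcᵢ
Σ mᵢcᵢ = 335.0×0.13 + 233.5×0.445 + 138.7×1.95 = 417.9225
Σ mᵢcᵢTᵢ = 43.55×73.3 + 103.9075×19.6 + 270.465×150.3 = 45880
T = 45880 / 417.9225 = 109.8 °C

T_f = 110 °C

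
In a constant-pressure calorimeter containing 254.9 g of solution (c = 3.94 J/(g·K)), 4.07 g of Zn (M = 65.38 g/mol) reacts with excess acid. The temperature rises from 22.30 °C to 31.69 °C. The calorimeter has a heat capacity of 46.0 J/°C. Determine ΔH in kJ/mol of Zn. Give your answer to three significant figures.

ΔH = -158 kJ/mol

|ΔT| = |31.69 − 22.30| = 9.39 °C
|q_surr| = (254.9 × 3.94 + 46.0) × 9.39 = 1050.306 × 9.39 = 9862 J
n(Zn) = 4.07 / 65.38 = 0.06225 mol
Temperature rose, so q_rxn = −|q_surr| = -9.862 kJ
ΔH = q_rxn / n = -158.4 kJ/mol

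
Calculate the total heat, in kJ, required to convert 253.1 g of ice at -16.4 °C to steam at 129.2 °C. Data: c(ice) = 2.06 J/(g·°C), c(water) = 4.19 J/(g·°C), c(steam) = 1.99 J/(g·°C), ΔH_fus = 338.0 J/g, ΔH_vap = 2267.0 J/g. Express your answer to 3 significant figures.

q1 (heat ice -16.4→0.0 °C): 253.1 × 2.06 × 16.4 = 8551 J
q2 (melt at 0 °C): 253.1 × 338.0 = 85548 J
q3 (heat water 0.0→100.0 °C): 253.1 × 4.19 × 100.0 = 106049 J
q4 (vaporize at 100 °C): 253.1 × 2267.0 = 573778 J
q5 (heat steam 100.0→129.2 °C): 253.1 × 1.99 × 29.2 = 14707 J
Total: 8551 + 85548 + 106049 + 573778 + 14707 = 788633 J = 789 kJ

q = 789 kJ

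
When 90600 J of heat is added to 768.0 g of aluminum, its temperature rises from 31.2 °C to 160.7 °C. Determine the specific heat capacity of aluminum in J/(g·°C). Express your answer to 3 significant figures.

c = q / (m ΔT) = 90600 / (768.0 × 129.5)
c = 90600 / 99456 = 0.911 J/(g·°C)

c = 0.911 J/(g·°C)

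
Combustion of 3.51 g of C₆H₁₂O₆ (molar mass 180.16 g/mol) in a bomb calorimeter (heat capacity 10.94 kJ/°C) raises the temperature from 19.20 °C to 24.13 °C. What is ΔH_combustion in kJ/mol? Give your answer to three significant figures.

ΔH = -2770 kJ/mol

ΔT = 24.13 − 19.20 = 4.93 °C
q_cal = C_cal × ΔT = 10.94 × 4.93 = 53.9342 kJ
n = 3.51 / 180.16 = 0.01948 mol
q_rxn = −q_cal = -53.9342 kJ
ΔH = -53.9342 / 0.01948 = -2769 kJ/mol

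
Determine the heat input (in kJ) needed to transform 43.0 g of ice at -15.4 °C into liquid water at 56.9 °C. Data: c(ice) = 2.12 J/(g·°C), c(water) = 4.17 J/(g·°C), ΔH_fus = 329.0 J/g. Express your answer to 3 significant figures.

q1 (heat ice -15.4→0.0 °C): 43.0 × 2.12 × 15.4 = 1404 J
q2 (melt at 0 °C): 43.0 × 329.0 = 14147 J
q3 (heat water 0.0→56.9 °C): 43.0 × 4.17 × 56.9 = 10203 J
Total: 1404 + 14147 + 10203 = 25754 J = 25.8 kJ

q = 25.8 kJ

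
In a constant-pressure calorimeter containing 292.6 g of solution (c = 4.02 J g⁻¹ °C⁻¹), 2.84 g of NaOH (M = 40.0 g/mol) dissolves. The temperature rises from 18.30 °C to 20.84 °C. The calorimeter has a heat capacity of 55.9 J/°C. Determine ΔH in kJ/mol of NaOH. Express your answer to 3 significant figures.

|ΔT| = |20.84 − 18.30| = 2.54 °C
|q_surr| = (292.6 × 4.02 + 55.9) × 2.54 = 1232.152 × 2.54 = 3130 J
n(NaOH) = 2.84 / 40.0 = 0.07100 mol
Temperature rose, so q_rxn = −|q_surr| = -3.130 kJ
ΔH = q_rxn / n = -44.08 kJ/mol

ΔH = -44.1 kJ/mol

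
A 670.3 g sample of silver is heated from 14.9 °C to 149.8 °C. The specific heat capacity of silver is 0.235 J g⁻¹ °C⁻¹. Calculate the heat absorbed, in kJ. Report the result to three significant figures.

q = m c ΔT = 670.3 × 0.235 × (149.8 − 14.9)
q = 670.3 × 0.235 × 134.9 = 21249.5 J = 21.2 kJ

q = 21.2 kJ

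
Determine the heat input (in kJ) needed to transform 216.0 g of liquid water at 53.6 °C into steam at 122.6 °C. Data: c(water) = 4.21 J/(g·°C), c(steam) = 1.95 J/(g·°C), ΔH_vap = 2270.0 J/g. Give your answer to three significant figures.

q1 (heat water 53.6→100.0 °C): 216.0 × 4.21 × 46.4 = 42194 J
q2 (vaporize at 100 °C): 216.0 × 2270.0 = 490320 J
q3 (heat steam 100.0→122.6 °C): 216.0 × 1.95 × 22.6 = 9519 J
Total: 42194 + 490320 + 9519 = 542033 J = 542 kJ

q = 542 kJ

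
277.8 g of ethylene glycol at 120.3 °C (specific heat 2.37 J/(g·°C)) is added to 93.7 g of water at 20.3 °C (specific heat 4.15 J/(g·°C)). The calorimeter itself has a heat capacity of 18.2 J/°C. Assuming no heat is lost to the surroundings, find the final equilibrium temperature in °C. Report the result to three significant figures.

Heat lost by ethylene glycol = heat gained by water + calorimeter.
(277.8)(2.37)(120.3 − T) = [(93.7)(4.15) + 18.2](T − 20.3)
658.386 (120.3 − T) = 407.055 (T − 20.3)
79204 − 658.386 T = 407.055 T − 8263.2
87467.2 = 1065.441 T
T = 82.09 °C

T_f = 82.1 °C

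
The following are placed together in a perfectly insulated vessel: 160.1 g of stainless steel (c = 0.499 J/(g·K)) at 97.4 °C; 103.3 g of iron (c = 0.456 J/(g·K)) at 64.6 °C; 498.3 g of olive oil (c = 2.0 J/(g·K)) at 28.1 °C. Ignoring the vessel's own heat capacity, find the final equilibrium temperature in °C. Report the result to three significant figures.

T_f = 34.6 °C

Σ mᵢcᵢ(T − Tᵢ) = 0  ⇒  T = Σ mᵢcᵢTᵢ / Σ mᵢcᵢ
Σ mᵢcᵢ = 160.1×0.499 + 103.3×0.456 + 498.3×2.0 = 1123.5947
Σ mᵢcᵢTᵢ = 79.8899×97.4 + 47.1048×64.6 + 996.6×28.1 = 38829
T = 38829 / 1123.5947 = 34.56 °C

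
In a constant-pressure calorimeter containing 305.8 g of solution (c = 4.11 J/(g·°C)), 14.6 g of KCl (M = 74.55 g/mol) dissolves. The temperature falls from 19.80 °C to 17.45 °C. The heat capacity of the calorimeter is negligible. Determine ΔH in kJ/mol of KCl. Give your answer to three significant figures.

|ΔT| = |17.45 − 19.80| = 2.35 °C
|q_surr| = (305.8 × 4.11) × 2.35 = 1256.838 × 2.35 = 2954 J
n(KCl) = 14.6 / 74.55 = 0.1958 mol
Temperature fell, so q_rxn = +|q_surr| = 2.954 kJ
ΔH = q_rxn / n = 15.09 kJ/mol

ΔH = 15.1 kJ/mol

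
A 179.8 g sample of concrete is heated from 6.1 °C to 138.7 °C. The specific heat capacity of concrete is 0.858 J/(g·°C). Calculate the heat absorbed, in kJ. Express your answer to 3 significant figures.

q = m c ΔT = 179.8 × 0.858 × (138.7 − 6.1)
q = 179.8 × 0.858 × 132.6 = 20460 J = 20.5 kJ

q = 20.5 kJ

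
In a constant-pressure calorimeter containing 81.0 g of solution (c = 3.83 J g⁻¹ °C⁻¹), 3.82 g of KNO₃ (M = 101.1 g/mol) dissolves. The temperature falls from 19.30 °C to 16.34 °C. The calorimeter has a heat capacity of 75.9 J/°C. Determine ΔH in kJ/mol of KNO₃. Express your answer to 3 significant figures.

ΔH = 30.2 kJ/mol

|ΔT| = |16.34 − 19.30| = 2.96 °C
|q_surr| = (81.0 × 3.83 + 75.9) × 2.96 = 386.13 × 2.96 = 1142.9 J
n(KNO₃) = 3.82 / 101.1 = 0.037784 mol
Temperature fell, so q_rxn = +|q_surr| = 1.1429 kJ
ΔH = q_rxn / n = 30.248 kJ/mol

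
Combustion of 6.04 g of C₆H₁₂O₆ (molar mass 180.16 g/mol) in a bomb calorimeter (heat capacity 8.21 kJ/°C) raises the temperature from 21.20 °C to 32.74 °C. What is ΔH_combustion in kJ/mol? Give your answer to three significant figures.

ΔT = 32.74 − 21.20 = 11.54 °C
q_cal = C_cal × ΔT = 8.21 × 11.54 = 94.7434 kJ
n = 6.04 / 180.16 = 0.03353 mol
q_rxn = −q_cal = -94.7434 kJ
ΔH = -94.7434 / 0.03353 = -2826 kJ/mol

ΔH = -2830 kJ/mol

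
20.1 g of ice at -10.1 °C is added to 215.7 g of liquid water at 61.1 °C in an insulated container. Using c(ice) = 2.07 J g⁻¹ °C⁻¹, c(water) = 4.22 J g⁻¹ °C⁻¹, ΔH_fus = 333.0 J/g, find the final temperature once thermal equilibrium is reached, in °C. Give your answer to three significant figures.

T_f = 48.7 °C

Heat to bring ice to 0 °C and melt it: q₁ = 20.1×2.07×10.1 + 20.1×333.0 = 7113.5 J
Heat the water can supply cooling to 0 °C: 215.7×4.22×61.1 = 55616.5 J > q₁, so all ice melts.
Energy balance: 215.7×4.22×(61.1 − T) = 7113.5 + 20.1×4.22×(T − 0)
910.254(61.1 − T) = 7113.5 + 84.822 T
55616.5 − 7113.5 = 995.076 T
T = 48503.0 / 995.076 = 48.74 °C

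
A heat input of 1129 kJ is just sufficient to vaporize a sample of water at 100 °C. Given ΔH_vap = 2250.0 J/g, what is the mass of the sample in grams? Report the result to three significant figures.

m = q / ΔH_vap = 1129000 J / 2250.0 J/g = 502 g

m = 502 g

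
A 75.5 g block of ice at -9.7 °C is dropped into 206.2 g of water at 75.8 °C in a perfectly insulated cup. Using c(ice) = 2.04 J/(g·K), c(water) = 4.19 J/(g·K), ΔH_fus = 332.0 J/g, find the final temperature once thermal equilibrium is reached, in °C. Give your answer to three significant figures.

T_f = 33.0 °C

Heat to bring ice to 0 °C and melt it: q₁ = 75.5×2.04×9.7 + 75.5×332.0 = 26560 J
Heat the water can supply cooling to 0 °C: 206.2×4.19×75.8 = 65489.5 J > q₁, so all ice melts.
Energy balance: 206.2×4.19×(75.8 − T) = 26560 + 75.5×4.19×(T − 0)
863.978(75.8 − T) = 26560 + 316.345 T
65489.5 − 26560 = 1180.323 T
T = 38929.5 / 1180.323 = 32.98 °C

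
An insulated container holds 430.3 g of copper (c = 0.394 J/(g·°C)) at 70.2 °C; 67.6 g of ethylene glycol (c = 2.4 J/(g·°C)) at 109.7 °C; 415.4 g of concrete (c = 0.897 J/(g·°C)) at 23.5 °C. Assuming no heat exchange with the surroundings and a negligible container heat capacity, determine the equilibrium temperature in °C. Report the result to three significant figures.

Σ mᵢcᵢ(T − Tᵢ) = 0  ⇒  T = Σ mᵢcᵢTᵢ / Σ mᵢcᵢ
Σ mᵢcᵢ = 430.3×0.394 + 67.6×2.4 + 415.4×0.897 = 704.3920
Σ mᵢcᵢTᵢ = 169.5382×70.2 + 162.24×109.7 + 372.6138×23.5 = 38456
T = 38456 / 704.3920 = 54.59 °C

T_f = 54.6 °C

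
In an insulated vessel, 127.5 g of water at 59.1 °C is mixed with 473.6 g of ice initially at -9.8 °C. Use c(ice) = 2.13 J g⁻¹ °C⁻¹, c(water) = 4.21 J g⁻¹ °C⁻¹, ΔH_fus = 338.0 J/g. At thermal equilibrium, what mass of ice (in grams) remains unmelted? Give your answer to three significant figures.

m_ice remaining = 409 g

Heat to warm all ice to 0 °C: 473.6×2.13×9.8 = 9885.9 J
Heat released by water cooling to 0 °C: 127.5×4.21×59.1 = 31723 J
31723 J < 9885.9 + 473.6×338.0 = 169962.7 J, so not all ice melts; final T = 0 °C.
Heat left for melting: 31723 − 9885.9 = 21837.1 J
Mass melted = 21837.1 / 338.0 = 64.61 g
Ice remaining = 473.6 − 64.61 = 408.99 g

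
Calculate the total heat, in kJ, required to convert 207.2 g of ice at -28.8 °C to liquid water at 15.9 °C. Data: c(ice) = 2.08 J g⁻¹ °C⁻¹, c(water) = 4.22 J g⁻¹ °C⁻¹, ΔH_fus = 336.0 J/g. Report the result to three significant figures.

q1 (heat ice -28.8→0.0 °C): 207.2 × 2.08 × 28.8 = 12412 J
q2 (melt at 0 °C): 207.2 × 336.0 = 69619 J
q3 (heat water 0.0→15.9 °C): 207.2 × 4.22 × 15.9 = 13903 J
Total: 12412 + 69619 + 13903 = 95934 J = 95.9 kJ

q = 95.9 kJ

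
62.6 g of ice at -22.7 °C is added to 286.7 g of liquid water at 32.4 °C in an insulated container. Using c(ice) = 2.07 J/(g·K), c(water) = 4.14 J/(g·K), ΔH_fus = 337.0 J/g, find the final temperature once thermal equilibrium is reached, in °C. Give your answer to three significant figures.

Heat to bring ice to 0 °C and melt it: q₁ = 62.6×2.07×22.7 + 62.6×337.0 = 24038 J
Heat the water can supply cooling to 0 °C: 286.7×4.14×32.4 = 38456.8 J > q₁, so all ice melts.
Energy balance: 286.7×4.14×(32.4 − T) = 24038 + 62.6×4.14×(T − 0)
1186.938(32.4 − T) = 24038 + 259.164 T
38456.8 − 24038 = 1446.102 T
T = 14418.8 / 1446.102 = 9.971 °C

T_f = 9.97 °C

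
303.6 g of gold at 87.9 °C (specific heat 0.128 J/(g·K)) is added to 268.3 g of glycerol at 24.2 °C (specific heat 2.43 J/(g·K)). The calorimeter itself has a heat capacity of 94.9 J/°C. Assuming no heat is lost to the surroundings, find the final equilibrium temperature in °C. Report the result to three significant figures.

Heat lost by gold = heat gained by glycerol + calorimeter.
(303.6)(0.128)(87.9 − T) = [(268.3)(2.43) + 94.9](T − 24.2)
38.8608 (87.9 − T) = 746.869 (T − 24.2)
3415.9 − 38.8608 T = 746.869 T − 18074
21489.9 = 785.7298 T
T = 27.35 °C

T_f = 27.4 °C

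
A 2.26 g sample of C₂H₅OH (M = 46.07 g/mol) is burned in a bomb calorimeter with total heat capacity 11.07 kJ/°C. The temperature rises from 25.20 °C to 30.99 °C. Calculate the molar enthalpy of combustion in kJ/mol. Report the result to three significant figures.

ΔH = -1310 kJ/mol

ΔT = 30.99 − 25.20 = 5.79 °C
q_cal = C_cal × ΔT = 11.07 × 5.79 = 64.0953 kJ
n = 2.26 / 46.07 = 0.04906 mol
q_rxn = −q_cal = -64.0953 kJ
ΔH = -64.0953 / 0.04906 = -1306 kJ/mol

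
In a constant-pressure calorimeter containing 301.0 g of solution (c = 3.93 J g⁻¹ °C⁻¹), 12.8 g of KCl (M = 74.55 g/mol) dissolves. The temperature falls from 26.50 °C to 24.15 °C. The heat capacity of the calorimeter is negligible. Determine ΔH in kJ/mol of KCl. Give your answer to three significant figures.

ΔH = 16.2 kJ/mol

|ΔT| = |24.15 − 26.50| = 2.35 °C
|q_surr| = (301.0 × 3.93) × 2.35 = 1182.93 × 2.35 = 2780 J
n(KCl) = 12.8 / 74.55 = 0.1717 mol
Temperature fell, so q_rxn = +|q_surr| = 2.780 kJ
ΔH = q_rxn / n = 16.19 kJ/mol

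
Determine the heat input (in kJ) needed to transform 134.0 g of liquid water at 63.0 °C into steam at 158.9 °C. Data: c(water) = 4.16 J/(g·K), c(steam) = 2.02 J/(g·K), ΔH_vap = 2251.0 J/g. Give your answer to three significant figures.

q1 (heat water 63.0→100.0 °C): 134.0 × 4.16 × 37.0 = 20625 J
q2 (vaporize at 100 °C): 134.0 × 2251.0 = 301634 J
q3 (heat steam 100.0→158.9 °C): 134.0 × 2.02 × 58.9 = 15943 J
Total: 20625 + 301634 + 15943 = 338202 J = 338 kJ

q = 338 kJ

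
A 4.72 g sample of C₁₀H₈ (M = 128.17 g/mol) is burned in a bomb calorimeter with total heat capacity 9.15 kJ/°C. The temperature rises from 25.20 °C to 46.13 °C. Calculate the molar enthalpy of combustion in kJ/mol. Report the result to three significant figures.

ΔT = 46.13 − 25.20 = 20.93 °C
q_cal = C_cal × ΔT = 9.15 × 20.93 = 191.5095 kJ
n = 4.72 / 128.17 = 0.03683 mol
q_rxn = −q_cal = -191.5095 kJ
ΔH = -191.5095 / 0.03683 = -5200 kJ/mol

ΔH = -5200 kJ/mol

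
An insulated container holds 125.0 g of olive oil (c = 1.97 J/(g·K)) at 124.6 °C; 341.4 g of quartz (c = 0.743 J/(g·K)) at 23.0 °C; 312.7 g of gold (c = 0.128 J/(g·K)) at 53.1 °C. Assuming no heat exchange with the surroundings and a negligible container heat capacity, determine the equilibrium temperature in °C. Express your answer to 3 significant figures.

Σ mᵢcᵢ(T − Tᵢ) = 0  ⇒  T = Σ mᵢcᵢTᵢ / Σ mᵢcᵢ
Σ mᵢcᵢ = 125.0×1.97 + 341.4×0.743 + 312.7×0.128 = 539.9358
Σ mᵢcᵢTᵢ = 246.25×124.6 + 253.6602×23.0 + 40.0256×53.1 = 38642
T = 38642 / 539.9358 = 71.57 °C

T_f = 71.6 °C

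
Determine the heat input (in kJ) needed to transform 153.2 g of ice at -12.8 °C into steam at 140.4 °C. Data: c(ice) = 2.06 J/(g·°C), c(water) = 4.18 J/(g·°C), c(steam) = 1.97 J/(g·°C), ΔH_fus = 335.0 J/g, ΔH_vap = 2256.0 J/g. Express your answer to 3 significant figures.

q = 477 kJ

q1 (heat ice -12.8→0.0 °C): 153.2 × 2.06 × 12.8 = 4040 J
q2 (melt at 0 °C): 153.2 × 335.0 = 51322 J
q3 (heat water 0.0→100.0 °C): 153.2 × 4.18 × 100.0 = 64038 J
q4 (vaporize at 100 °C): 153.2 × 2256.0 = 345619 J
q5 (heat steam 100.0→140.4 °C): 153.2 × 1.97 × 40.4 = 12193 J
Total: 4040 + 51322 + 64038 + 345619 + 12193 = 477212 J = 477 kJ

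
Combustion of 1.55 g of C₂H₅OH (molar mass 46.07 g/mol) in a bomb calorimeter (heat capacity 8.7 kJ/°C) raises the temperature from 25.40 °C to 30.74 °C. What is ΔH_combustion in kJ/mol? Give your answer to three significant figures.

ΔT = 30.74 − 25.40 = 5.34 °C
q_cal = C_cal × ΔT = 8.7 × 5.34 = 46.458 kJ
n = 1.55 / 46.07 = 0.03364 mol
q_rxn = −q_cal = -46.458 kJ
ΔH = -46.458 / 0.03364 = -1381 kJ/mol

ΔH = -1380 kJ/mol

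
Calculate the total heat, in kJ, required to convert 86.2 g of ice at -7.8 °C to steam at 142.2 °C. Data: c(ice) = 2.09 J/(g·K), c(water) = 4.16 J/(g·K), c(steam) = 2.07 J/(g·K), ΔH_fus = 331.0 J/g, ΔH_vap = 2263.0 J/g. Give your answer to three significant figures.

q1 (heat ice -7.8→0.0 °C): 86.2 × 2.09 × 7.8 = 1405 J
q2 (melt at 0 °C): 86.2 × 331.0 = 28532 J
q3 (heat water 0.0→100.0 °C): 86.2 × 4.16 × 100.0 = 35859 J
q4 (vaporize at 100 °C): 86.2 × 2263.0 = 195071 J
q5 (heat steam 100.0→142.2 °C): 86.2 × 2.07 × 42.2 = 7530 J
Total: 1405 + 28532 + 35859 + 195071 + 7530 = 268397 J = 268 kJ

q = 268 kJ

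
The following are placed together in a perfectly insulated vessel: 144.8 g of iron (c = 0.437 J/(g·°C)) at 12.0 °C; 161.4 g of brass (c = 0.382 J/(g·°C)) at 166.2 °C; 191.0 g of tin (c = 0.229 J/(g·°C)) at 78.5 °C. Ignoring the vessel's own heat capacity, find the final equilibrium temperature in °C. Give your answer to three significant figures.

T_f = 85.6 °C

Σ mᵢcᵢ(T − Tᵢ) = 0  ⇒  T = Σ mᵢcᵢTᵢ / Σ mᵢcᵢ
Σ mᵢcᵢ = 144.8×0.437 + 161.4×0.382 + 191.0×0.229 = 168.6714
Σ mᵢcᵢTᵢ = 63.2776×12.0 + 61.6548×166.2 + 43.739×78.5 = 14440
T = 14440 / 168.6714 = 85.61 °C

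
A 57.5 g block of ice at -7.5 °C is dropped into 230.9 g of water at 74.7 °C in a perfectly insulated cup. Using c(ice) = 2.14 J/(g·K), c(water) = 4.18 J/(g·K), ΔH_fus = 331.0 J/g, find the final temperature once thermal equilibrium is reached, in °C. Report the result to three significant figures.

T_f = 43.3 °C

Heat to bring ice to 0 °C and melt it: q₁ = 57.5×2.14×7.5 + 57.5×331.0 = 19955 J
Heat the water can supply cooling to 0 °C: 230.9×4.18×74.7 = 72097.6 J > q₁, so all ice melts.
Energy balance: 230.9×4.18×(74.7 − T) = 19955 + 57.5×4.18×(T − 0)
965.162(74.7 − T) = 19955 + 240.35 T
72097.6 − 19955 = 1205.512 T
T = 52142.6 / 1205.512 = 43.25 °C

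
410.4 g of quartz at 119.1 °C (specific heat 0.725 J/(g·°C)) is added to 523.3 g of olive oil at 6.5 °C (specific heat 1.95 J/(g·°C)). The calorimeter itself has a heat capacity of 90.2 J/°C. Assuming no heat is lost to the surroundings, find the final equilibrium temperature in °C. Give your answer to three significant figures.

Heat lost by quartz = heat gained by olive oil + calorimeter.
(410.4)(0.725)(119.1 − T) = [(523.3)(1.95) + 90.2](T − 6.5)
297.54 (119.1 − T) = 1110.635 (T − 6.5)
35437 − 297.54 T = 1110.635 T − 7219.1
42656.1 = 1408.175 T
T = 30.29 °C

T_f = 30.3 °C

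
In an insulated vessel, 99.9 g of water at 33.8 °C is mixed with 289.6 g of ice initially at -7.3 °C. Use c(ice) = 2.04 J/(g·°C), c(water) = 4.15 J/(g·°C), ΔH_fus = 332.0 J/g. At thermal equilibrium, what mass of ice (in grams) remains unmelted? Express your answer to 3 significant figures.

m_ice remaining = 260 g

Heat to warm all ice to 0 °C: 289.6×2.04×7.3 = 4312.7 J
Heat released by water cooling to 0 °C: 99.9×4.15×33.8 = 14013 J
14013 J < 4312.7 + 289.6×332.0 = 100459.9 J, so not all ice melts; final T = 0 °C.
Heat left for melting: 14013 − 4312.7 = 9700.3 J
Mass melted = 9700.3 / 332.0 = 29.22 g
Ice remaining = 289.6 − 29.22 = 260.38 g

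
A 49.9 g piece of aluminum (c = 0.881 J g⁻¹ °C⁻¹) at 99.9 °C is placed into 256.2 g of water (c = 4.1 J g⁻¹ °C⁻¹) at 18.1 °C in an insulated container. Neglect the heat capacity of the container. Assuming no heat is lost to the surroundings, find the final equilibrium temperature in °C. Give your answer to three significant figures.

T_f = 21.4 °C

Heat lost by aluminum = heat gained by water.
(49.9)(0.881)(99.9 − T) = (256.2)(4.1)(T − 18.1)
43.9619 (99.9 − T) = 1050.42 (T − 18.1)
4391.8 − 43.9619 T = 1050.42 T − 19013
23404.8 = 1094.3819 T
T = 21.39 °C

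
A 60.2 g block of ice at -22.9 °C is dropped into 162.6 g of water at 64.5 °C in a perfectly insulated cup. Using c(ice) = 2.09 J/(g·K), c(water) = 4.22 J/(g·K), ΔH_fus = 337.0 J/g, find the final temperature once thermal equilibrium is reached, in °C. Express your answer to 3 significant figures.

Heat to bring ice to 0 °C and melt it: q₁ = 60.2×2.09×22.9 + 60.2×337.0 = 23169 J
Heat the water can supply cooling to 0 °C: 162.6×4.22×64.5 = 44258.1 J > q₁, so all ice melts.
Energy balance: 162.6×4.22×(64.5 − T) = 23169 + 60.2×4.22×(T − 0)
686.172(64.5 − T) = 23169 + 254.044 T
44258.1 − 23169 = 940.216 T
T = 21089.1 / 940.216 = 22.43 °C

T_f = 22.4 °C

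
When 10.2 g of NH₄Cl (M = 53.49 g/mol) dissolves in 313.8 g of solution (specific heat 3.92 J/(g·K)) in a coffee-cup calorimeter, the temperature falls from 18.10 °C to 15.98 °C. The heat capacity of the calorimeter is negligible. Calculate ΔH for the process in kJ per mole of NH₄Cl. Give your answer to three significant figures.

|ΔT| = |15.98 − 18.10| = 2.12 °C
|q_surr| = (313.8 × 3.92) × 2.12 = 1230.096 × 2.12 = 2608 J
n(NH₄Cl) = 10.2 / 53.49 = 0.1907 mol
Temperature fell, so q_rxn = +|q_surr| = 2.608 kJ
ΔH = q_rxn / n = 13.68 kJ/mol

ΔH = 13.7 kJ/mol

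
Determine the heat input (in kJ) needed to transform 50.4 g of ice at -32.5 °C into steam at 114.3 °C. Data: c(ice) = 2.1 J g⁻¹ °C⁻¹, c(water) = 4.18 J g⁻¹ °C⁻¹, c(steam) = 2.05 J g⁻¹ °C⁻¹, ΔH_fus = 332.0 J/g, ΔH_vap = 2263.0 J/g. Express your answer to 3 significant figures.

q1 (heat ice -32.5→0.0 °C): 50.4 × 2.1 × 32.5 = 3440 J
q2 (melt at 0 °C): 50.4 × 332.0 = 16733 J
q3 (heat water 0.0→100.0 °C): 50.4 × 4.18 × 100.0 = 21067 J
q4 (vaporize at 100 °C): 50.4 × 2263.0 = 114055 J
q5 (heat steam 100.0→114.3 °C): 50.4 × 2.05 × 14.3 = 1477 J
Total: 3440 + 16733 + 21067 + 114055 + 1477 = 156772 J = 157 kJ

q = 157 kJ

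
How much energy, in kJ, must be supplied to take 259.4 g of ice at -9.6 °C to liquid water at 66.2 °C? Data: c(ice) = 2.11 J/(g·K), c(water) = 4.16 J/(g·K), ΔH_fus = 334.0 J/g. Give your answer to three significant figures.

q = 163 kJ

q1 (heat ice -9.6→0.0 °C): 259.4 × 2.11 × 9.6 = 5254 J
q2 (melt at 0 °C): 259.4 × 334.0 = 86640 J
q3 (heat water 0.0→66.2 °C): 259.4 × 4.16 × 66.2 = 71437 J
Total: 5254 + 86640 + 71437 = 163331 J = 163 kJ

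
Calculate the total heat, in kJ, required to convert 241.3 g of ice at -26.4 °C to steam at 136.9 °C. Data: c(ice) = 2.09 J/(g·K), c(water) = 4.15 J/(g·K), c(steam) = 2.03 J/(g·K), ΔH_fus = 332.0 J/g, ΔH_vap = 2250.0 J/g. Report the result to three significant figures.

q1 (heat ice -26.4→0.0 °C): 241.3 × 2.09 × 26.4 = 13314 J
q2 (melt at 0 °C): 241.3 × 332.0 = 80112 J
q3 (heat water 0.0→100.0 °C): 241.3 × 4.15 × 100.0 = 100140 J
q4 (vaporize at 100 °C): 241.3 × 2250.0 = 542925 J
q5 (heat steam 100.0→136.9 °C): 241.3 × 2.03 × 36.9 = 18075 J
Total: 13314 + 80112 + 100140 + 542925 + 18075 = 754566 J = 755 kJ

q = 755 kJ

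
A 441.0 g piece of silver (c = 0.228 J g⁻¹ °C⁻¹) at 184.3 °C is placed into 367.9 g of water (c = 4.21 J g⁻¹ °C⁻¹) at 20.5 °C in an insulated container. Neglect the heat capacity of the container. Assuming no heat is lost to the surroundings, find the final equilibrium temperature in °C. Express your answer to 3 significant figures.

Heat lost by silver = heat gained by water.
(441.0)(0.228)(184.3 − T) = (367.9)(4.21)(T − 20.5)
100.548 (184.3 − T) = 1548.859 (T − 20.5)
18531 − 100.548 T = 1548.859 T − 31752
50283 = 1649.407 T
T = 30.49 °C

T_f = 30.5 °C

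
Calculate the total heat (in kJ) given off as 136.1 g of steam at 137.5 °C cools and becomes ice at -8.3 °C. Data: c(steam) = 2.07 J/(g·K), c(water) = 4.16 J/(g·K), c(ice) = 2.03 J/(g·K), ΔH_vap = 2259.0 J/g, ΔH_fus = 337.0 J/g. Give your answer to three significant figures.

q1 (cool steam 137.5→100 °C): 136.1 × 2.07 × 37.5 = 10565 J
q2 (condense at 100 °C): 136.1 × 2259.0 = 307450 J
q3 (cool water 100→0 °C): 136.1 × 4.16 × 100.0 = 56618 J
q4 (freeze at 0 °C): 136.1 × 337.0 = 45866 J
q5 (cool ice 0→-8.3 °C): 136.1 × 2.03 × 8.3 = 2293 J
Total: 10565 + 307450 + 56618 + 45866 + 2293 = 422792 J = 423 kJ

q = 423 kJ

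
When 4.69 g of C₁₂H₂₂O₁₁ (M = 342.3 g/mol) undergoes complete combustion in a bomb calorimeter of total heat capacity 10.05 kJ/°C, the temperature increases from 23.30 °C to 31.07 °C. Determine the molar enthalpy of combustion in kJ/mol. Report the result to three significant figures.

ΔH = -5700 kJ/mol

ΔT = 31.07 − 23.30 = 7.77 °C
q_cal = C_cal × ΔT = 10.05 × 7.77 = 78.0885 kJ
n = 4.69 / 342.3 = 0.01370 mol
q_rxn = −q_cal = -78.0885 kJ
ΔH = -78.0885 / 0.01370 = -5700 kJ/mol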